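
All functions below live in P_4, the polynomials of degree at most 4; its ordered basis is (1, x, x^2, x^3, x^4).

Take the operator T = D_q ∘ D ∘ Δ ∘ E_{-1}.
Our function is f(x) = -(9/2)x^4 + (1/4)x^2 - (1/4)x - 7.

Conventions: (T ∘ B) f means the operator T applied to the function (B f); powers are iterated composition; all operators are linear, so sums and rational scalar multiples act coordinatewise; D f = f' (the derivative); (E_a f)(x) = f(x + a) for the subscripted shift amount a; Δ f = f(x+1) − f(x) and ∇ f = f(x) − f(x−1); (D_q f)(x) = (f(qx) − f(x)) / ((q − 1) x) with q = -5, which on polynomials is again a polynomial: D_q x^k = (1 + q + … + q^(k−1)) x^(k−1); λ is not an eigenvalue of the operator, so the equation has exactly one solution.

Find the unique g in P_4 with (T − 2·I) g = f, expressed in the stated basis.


g(x) = (9/4)x^4 - (1/8)x^2 - (431/8)x - 10

write g with unknown coordinates in the stated basis and equate coefficients in (T − 2·I) g = f
solving from the highest basis element down gives g = (9/4)x^4 - (1/8)x^2 - (431/8)x - 10
check: T g = -108x - 27
so T g − 2·g = -(9/2)x^4 + (1/4)x^2 - (1/4)x - 7 = f ✓


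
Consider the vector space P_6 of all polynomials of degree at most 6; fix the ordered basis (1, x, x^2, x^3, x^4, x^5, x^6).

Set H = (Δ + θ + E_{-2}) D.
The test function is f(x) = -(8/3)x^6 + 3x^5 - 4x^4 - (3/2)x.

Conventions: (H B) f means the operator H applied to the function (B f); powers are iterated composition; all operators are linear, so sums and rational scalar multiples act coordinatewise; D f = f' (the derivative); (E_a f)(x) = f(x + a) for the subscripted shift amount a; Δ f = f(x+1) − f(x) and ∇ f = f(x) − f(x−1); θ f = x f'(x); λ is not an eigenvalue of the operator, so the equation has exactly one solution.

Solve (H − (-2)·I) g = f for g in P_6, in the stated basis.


write g with unknown coordinates in the stated basis and equate coefficients in (H − (-2)·I) g = f
solving from the highest basis element down gives g = -(4/3)x^6 + (51/2)x^5 - (1363/4)x^4 + 3181x^3 - (37103/2)x^2 + (235971/4)x - 623069/8
check: H g = -48x^5 + (1355/2)x^4 - 6362x^3 + 37103x^2 - 117987x + 623069/4
so H g − (-2)·g = -(8/3)x^6 + 3x^5 - 4x^4 - (3/2)x = f ✓

the result is g(x) = -(4/3)x^6 + (51/2)x^5 - (1363/4)x^4 + 3181x^3 - (37103/2)x^2 + (235971/4)x - 623069/8


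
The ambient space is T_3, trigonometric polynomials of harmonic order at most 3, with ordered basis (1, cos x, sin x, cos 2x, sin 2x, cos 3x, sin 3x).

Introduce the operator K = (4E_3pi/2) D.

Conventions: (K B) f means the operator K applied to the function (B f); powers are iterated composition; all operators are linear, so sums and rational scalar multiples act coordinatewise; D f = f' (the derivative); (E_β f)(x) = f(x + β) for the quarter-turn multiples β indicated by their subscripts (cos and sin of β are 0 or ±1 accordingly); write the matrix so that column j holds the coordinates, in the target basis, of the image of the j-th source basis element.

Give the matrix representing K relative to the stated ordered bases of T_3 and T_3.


the matrix is [[0, 0, 0, 0, 0, 0, 0]; [0, 4, 0, 0, 0, 0, 0]; [0, 0, 4, 0, 0, 0, 0]; [0, 0, 0, 0, -8, 0, 0]; [0, 0, 0, 8, 0, 0, 0]; [0, 0, 0, 0, 0, -12, 0]; [0, 0, 0, 0, 0, 0, -12]] (rows listed top to bottom)

image of 1: 0
image of cos x: 4cos x
image of sin x: 4sin x
image of cos 2x: 8sin 2x
image of sin 2x: -8cos 2x
image of cos 3x: -12cos 3x
image of sin 3x: -12sin 3x
each image's coordinates form column j of the matrix


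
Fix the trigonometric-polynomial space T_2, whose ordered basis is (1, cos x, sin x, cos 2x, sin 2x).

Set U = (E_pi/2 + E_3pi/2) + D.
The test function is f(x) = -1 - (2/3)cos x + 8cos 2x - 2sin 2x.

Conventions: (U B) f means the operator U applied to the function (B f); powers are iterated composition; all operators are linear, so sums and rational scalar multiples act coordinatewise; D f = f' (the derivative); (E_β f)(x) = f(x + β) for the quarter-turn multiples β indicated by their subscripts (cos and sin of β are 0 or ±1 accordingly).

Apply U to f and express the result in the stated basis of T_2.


E_pi/2 f = -1 + (2/3)sin x - 8cos 2x + 2sin 2x
E_3pi/2 f = -1 - (2/3)sin x - 8cos 2x + 2sin 2x
(E_pi/2 + E_3pi/2) f = -2 - 16cos 2x + 4sin 2x
D f = (2/3)sin x - 4cos 2x - 16sin 2x
((E_pi/2 + E_3pi/2) + D) f = -2 + (2/3)sin x - 20cos 2x - 12sin 2x

the result is g(x) = -2 + (2/3)sin x - 20cos 2x - 12sin 2x


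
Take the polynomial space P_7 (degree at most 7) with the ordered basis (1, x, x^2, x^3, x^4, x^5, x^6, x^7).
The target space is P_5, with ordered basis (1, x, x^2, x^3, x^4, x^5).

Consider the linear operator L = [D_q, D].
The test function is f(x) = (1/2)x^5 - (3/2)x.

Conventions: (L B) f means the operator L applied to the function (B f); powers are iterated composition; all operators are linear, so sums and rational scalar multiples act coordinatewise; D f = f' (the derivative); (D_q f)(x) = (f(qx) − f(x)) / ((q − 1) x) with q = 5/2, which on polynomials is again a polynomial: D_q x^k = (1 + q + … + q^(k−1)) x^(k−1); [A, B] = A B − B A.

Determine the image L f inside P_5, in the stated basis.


D f = (5/2)x^4 - 3/2
D_q D f = (1015/16)x^3
D_q f = (1031/32)x^4 - 3/2
D D_q f = (1031/8)x^3
[D_q, D] f = -(1047/16)x^3

the image equals g(x) = -(1047/16)x^3


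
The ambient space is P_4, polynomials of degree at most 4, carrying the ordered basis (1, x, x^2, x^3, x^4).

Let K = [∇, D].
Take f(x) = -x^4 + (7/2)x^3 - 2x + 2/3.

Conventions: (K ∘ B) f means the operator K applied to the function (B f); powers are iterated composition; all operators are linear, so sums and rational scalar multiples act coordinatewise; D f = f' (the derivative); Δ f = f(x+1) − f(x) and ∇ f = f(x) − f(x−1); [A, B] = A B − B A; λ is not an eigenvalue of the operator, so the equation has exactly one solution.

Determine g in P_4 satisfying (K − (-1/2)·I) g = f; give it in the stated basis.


write g with unknown coordinates in the stated basis and equate coefficients in (K − (-1/2)·I) g = f
solving from the highest basis element down gives g = -2x^4 + 7x^3 - 4x + 4/3
check: K g = 0
so K g − (-1/2)·g = -x^4 + (7/2)x^3 - 2x + 2/3 = f ✓

the image equals g(x) = -2x^4 + 7x^3 - 4x + 4/3


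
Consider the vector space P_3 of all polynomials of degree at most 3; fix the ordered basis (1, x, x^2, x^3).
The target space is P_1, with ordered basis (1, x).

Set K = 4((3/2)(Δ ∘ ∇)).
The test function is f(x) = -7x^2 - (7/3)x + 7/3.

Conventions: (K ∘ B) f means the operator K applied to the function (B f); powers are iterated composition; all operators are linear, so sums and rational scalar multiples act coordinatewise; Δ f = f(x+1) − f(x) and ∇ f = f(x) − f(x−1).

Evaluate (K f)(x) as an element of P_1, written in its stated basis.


the result is g(x) = -84

∇ f = -14x + 14/3
Δ ∇ f = -14
((3/2)(Δ ∘ ∇)) f = -21
(4((3/2)(Δ ∘ ∇))) f = -84


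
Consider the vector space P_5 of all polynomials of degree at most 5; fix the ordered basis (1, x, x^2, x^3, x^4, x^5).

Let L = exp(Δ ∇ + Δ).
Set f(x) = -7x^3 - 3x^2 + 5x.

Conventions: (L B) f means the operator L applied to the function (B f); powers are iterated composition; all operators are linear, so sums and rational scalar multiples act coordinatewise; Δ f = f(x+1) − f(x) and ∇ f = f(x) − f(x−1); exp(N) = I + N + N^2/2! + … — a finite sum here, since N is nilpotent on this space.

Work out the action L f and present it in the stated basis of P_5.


order-1 term: -21x^2 - 69x - 11
order-2 term: -21x - 66
order-3 term: -7
the series for exp(Δ ∇ + Δ) f terminates at order 3
exp(Δ ∇ + Δ) f = -7x^3 - 24x^2 - 85x - 84

the result is g(x) = -7x^3 - 24x^2 - 85x - 84


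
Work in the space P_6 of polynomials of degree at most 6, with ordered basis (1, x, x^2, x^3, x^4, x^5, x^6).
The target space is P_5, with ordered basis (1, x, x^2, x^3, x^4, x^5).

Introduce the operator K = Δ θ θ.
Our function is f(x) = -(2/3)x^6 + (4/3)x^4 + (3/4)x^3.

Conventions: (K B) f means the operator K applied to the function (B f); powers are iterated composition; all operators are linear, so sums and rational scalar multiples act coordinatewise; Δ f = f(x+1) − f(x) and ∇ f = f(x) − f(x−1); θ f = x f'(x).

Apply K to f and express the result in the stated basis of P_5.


θ f = -4x^6 + (16/3)x^4 + (9/4)x^3
θ θ f = -24x^6 + (64/3)x^4 + (27/4)x^3
Δ (θ θ) f = -144x^5 - 360x^4 - (1184/3)x^3 - (847/4)x^2 - (461/12)x + 49/12

g(x) = -144x^5 - 360x^4 - (1184/3)x^3 - (847/4)x^2 - (461/12)x + 49/12


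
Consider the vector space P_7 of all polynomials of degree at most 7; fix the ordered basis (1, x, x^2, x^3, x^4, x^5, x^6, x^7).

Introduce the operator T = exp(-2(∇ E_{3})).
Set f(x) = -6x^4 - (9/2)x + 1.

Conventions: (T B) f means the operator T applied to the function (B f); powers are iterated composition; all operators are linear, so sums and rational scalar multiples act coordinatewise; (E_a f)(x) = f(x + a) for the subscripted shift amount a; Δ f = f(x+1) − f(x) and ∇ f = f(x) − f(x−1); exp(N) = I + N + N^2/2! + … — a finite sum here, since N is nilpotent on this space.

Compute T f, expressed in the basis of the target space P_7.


the image equals g(x) = -6x^4 + 48x^3 + 216x^2 - (681/2)x - 1490

order-1 term: 48x^3 + 360x^2 + 912x + 789
order-2 term: -144x^2 - 1440x - 3624
order-3 term: 192x + 1440
order-4 term: -96
the series for exp(-2(∇ E_{3})) f terminates at order 4
exp(-2(∇ E_{3})) f = -6x^4 + 48x^3 + 216x^2 - (681/2)x - 1490


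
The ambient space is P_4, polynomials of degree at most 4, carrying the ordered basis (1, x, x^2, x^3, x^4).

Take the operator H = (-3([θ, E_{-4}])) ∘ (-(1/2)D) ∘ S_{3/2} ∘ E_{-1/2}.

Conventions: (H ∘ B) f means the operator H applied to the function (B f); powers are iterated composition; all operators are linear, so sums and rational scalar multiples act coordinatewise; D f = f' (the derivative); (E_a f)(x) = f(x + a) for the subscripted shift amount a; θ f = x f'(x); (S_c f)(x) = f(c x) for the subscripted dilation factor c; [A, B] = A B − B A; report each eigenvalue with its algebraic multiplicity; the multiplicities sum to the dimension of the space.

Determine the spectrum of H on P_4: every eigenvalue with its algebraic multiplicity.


λ = 0 (multiplicity 5)

image of 1: 0
image of x: 0
image of x^2: 27
image of x^3: (243/2)x - 1053/2
image of x^4: (729/2)x^2 - 3159x + 13689/2
the matrix is upper triangular; its diagonal is (0, 0, 0, 0, 0)
for a triangular matrix the eigenvalues are the diagonal entries, with algebraic multiplicity their repetition count


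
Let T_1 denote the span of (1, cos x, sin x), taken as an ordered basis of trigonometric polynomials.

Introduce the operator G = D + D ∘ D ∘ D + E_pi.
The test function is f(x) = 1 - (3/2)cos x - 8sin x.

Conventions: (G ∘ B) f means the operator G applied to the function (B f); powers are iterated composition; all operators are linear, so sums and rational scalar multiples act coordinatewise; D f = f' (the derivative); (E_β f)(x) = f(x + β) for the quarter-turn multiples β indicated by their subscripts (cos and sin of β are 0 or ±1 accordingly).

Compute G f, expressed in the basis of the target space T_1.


g(x) = 1 + (3/2)cos x + 8sin x

D f = -8cos x + (3/2)sin x
D f = -8cos x + (3/2)sin x
D D f = (3/2)cos x + 8sin x
D D D f = 8cos x - (3/2)sin x
E_pi f = 1 + (3/2)cos x + 8sin x
(D + D ∘ D ∘ D + E_pi) f = 1 + (3/2)cos x + 8sin x


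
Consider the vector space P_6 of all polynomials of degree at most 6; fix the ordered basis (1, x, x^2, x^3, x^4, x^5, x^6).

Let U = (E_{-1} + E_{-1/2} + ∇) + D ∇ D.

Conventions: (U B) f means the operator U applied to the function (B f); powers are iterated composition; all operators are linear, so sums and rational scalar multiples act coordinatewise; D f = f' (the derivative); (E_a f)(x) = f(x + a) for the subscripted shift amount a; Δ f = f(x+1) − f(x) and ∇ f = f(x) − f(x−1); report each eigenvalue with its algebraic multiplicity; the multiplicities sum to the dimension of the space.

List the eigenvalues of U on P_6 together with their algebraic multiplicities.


λ = 2 (multiplicity 7)

image of 1: 2
image of x: 2x - 1/2
image of x^2: 2x^2 - x + 1/4
image of x^3: 2x^3 - (3/2)x^2 + (3/4)x + 47/8
image of x^4: 2x^4 - 2x^3 + (3/2)x^2 + (47/2)x - 191/16
image of x^5: 2x^5 - (5/2)x^4 + (5/2)x^3 + (235/4)x^2 - (955/16)x + 639/32
image of x^6: 2x^6 - 3x^5 + (15/4)x^4 + (235/2)x^3 - (2865/16)x^2 + (1917/16)x - 1919/64
the matrix is upper triangular; its diagonal is (2, 2, 2, 2, 2, 2, 2)
for a triangular matrix the eigenvalues are the diagonal entries, with algebraic multiplicity their repetition count


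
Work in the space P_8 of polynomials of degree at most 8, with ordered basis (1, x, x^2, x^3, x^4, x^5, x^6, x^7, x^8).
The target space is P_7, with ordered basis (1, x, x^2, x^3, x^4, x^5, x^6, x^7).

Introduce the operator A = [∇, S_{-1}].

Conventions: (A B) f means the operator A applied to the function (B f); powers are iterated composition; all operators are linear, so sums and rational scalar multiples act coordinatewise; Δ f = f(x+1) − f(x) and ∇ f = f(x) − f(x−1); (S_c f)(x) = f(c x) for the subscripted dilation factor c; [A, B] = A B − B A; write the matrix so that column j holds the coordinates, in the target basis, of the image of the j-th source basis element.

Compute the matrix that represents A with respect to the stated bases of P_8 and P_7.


image of 1: 0
image of x: -2
image of x^2: 4x
image of x^3: -6x^2 - 2
image of x^4: 8x^3 + 8x
image of x^5: -10x^4 - 20x^2 - 2
image of x^6: 12x^5 + 40x^3 + 12x
image of x^7: -14x^6 - 70x^4 - 42x^2 - 2
image of x^8: 16x^7 + 112x^5 + 112x^3 + 16x
each image's coordinates form column j of the matrix

the matrix is [[0, -2, 0, -2, 0, -2, 0, -2, 0]; [0, 0, 4, 0, 8, 0, 12, 0, 16]; [0, 0, 0, -6, 0, -20, 0, -42, 0]; [0, 0, 0, 0, 8, 0, 40, 0, 112]; [0, 0, 0, 0, 0, -10, 0, -70, 0]; [0, 0, 0, 0, 0, 0, 12, 0, 112]; [0, 0, 0, 0, 0, 0, 0, -14, 0]; [0, 0, 0, 0, 0, 0, 0, 0, 16]] (rows listed top to bottom)


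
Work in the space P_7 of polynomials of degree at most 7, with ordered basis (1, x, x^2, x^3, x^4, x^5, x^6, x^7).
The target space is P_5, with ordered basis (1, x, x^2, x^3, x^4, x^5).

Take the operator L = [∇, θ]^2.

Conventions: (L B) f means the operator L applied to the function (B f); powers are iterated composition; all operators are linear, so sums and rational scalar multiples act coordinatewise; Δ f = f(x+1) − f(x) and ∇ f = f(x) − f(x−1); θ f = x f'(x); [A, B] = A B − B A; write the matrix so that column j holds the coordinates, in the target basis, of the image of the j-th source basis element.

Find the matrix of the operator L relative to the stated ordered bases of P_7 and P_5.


the matrix is [[0, 0, 2, -12, 48, -160, 480, -1344]; [0, 0, 0, 6, -48, 240, -960, 3360]; [0, 0, 0, 0, 12, -120, 720, -3360]; [0, 0, 0, 0, 0, 20, -240, 1680]; [0, 0, 0, 0, 0, 0, 30, -420]; [0, 0, 0, 0, 0, 0, 0, 42]] (rows listed top to bottom)

image of 1: 0
image of x: 0
image of x^2: 2
image of x^3: 6x - 12
image of x^4: 12x^2 - 48x + 48
image of x^5: 20x^3 - 120x^2 + 240x - 160
image of x^6: 30x^4 - 240x^3 + 720x^2 - 960x + 480
image of x^7: 42x^5 - 420x^4 + 1680x^3 - 3360x^2 + 3360x - 1344
each image's coordinates form column j of the matrix


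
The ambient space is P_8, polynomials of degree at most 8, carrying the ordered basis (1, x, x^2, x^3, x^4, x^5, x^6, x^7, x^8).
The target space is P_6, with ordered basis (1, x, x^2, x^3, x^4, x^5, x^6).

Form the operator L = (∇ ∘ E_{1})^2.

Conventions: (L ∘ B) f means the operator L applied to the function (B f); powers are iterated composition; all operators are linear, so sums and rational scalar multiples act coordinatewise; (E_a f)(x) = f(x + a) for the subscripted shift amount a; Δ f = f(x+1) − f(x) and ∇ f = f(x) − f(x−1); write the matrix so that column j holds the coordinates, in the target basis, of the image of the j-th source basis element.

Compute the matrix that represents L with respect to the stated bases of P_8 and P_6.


the matrix is [[0, 0, 2, 6, 14, 30, 62, 126, 254]; [0, 0, 0, 6, 24, 70, 180, 434, 1008]; [0, 0, 0, 0, 12, 60, 210, 630, 1736]; [0, 0, 0, 0, 0, 20, 120, 490, 1680]; [0, 0, 0, 0, 0, 0, 30, 210, 980]; [0, 0, 0, 0, 0, 0, 0, 42, 336]; [0, 0, 0, 0, 0, 0, 0, 0, 56]] (rows listed top to bottom)

image of 1: 0
image of x: 0
image of x^2: 2
image of x^3: 6x + 6
image of x^4: 12x^2 + 24x + 14
image of x^5: 20x^3 + 60x^2 + 70x + 30
image of x^6: 30x^4 + 120x^3 + 210x^2 + 180x + 62
image of x^7: 42x^5 + 210x^4 + 490x^3 + 630x^2 + 434x + 126
image of x^8: 56x^6 + 336x^5 + 980x^4 + 1680x^3 + 1736x^2 + 1008x + 254
each image's coordinates form column j of the matrix


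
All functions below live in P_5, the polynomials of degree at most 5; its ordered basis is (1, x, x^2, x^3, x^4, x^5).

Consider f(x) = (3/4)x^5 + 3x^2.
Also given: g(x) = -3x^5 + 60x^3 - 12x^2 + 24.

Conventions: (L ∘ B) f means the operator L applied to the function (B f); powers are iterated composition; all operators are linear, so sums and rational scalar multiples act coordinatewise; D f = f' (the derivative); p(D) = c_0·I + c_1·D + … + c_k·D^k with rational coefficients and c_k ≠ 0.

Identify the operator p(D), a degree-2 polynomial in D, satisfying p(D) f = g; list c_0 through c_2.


D^0 f = (3/4)x^5 + 3x^2
D^1 f = (15/4)x^4 + 6x
D^2 f = 15x^3 + 6
matching coefficients of g against c_0 f + c_1 Df + … from the top degree down determines the c_i
solution: c_0 = -4, c_1 = 0, c_2 = 4

p(D) = -4·I + 4·D^2, i.e. c_0 = -4, c_1 = 0, c_2 = 4


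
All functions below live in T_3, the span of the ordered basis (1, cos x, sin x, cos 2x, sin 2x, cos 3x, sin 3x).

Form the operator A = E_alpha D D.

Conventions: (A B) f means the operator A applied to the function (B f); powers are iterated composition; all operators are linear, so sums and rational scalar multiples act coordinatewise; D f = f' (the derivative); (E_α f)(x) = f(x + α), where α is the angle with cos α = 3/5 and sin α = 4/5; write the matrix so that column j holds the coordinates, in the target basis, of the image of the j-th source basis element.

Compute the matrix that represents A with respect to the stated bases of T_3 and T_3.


the matrix is [[0, 0, 0, 0, 0, 0, 0]; [0, -3/5, -4/5, 0, 0, 0, 0]; [0, 4/5, -3/5, 0, 0, 0, 0]; [0, 0, 0, 28/25, -96/25, 0, 0]; [0, 0, 0, 96/25, 28/25, 0, 0]; [0, 0, 0, 0, 0, 1053/125, -396/125]; [0, 0, 0, 0, 0, 396/125, 1053/125]] (rows listed top to bottom)

image of 1: 0
image of cos x: -(3/5)cos x + (4/5)sin x
image of sin x: -(4/5)cos x - (3/5)sin x
image of cos 2x: (28/25)cos 2x + (96/25)sin 2x
image of sin 2x: -(96/25)cos 2x + (28/25)sin 2x
image of cos 3x: (1053/125)cos 3x + (396/125)sin 3x
image of sin 3x: -(396/125)cos 3x + (1053/125)sin 3x
each image's coordinates form column j of the matrix


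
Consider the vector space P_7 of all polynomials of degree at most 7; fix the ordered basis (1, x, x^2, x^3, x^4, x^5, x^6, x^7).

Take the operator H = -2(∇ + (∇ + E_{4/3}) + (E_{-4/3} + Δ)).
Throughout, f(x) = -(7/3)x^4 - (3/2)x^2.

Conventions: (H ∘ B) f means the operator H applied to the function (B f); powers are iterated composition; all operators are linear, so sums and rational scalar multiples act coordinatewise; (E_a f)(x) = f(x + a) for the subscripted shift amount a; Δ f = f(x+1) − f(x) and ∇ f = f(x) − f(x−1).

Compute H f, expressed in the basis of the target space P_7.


∇ f = -(28/3)x^3 + 14x^2 - (37/3)x + 23/6
∇ f = -(28/3)x^3 + 14x^2 - (37/3)x + 23/6
E_{4/3} f = -(7/3)x^4 - (112/9)x^3 - (475/18)x^2 - (2116/81)x - 2440/243
(∇ + E_{4/3}) f = -(7/3)x^4 - (196/9)x^3 - (223/18)x^2 - (3115/81)x - 3017/486
E_{-4/3} f = -(7/3)x^4 + (112/9)x^3 - (475/18)x^2 + (2116/81)x - 2440/243
Δ f = -(28/3)x^3 - 14x^2 - (37/3)x - 23/6
(E_{-4/3} + Δ) f = -(7/3)x^4 + (28/9)x^3 - (727/18)x^2 + (1117/81)x - 6743/486
(∇ + (∇ + E_{4/3}) + (E_{-4/3} + Δ)) f = -(14/3)x^4 - 28x^3 - (349/9)x^2 - 37x - 7897/486
(-2(∇ + (∇ + E_{4/3}) + (E_{-4/3} + Δ))) f = (28/3)x^4 + 56x^3 + (698/9)x^2 + 74x + 7897/243

g(x) = (28/3)x^4 + 56x^3 + (698/9)x^2 + 74x + 7897/243


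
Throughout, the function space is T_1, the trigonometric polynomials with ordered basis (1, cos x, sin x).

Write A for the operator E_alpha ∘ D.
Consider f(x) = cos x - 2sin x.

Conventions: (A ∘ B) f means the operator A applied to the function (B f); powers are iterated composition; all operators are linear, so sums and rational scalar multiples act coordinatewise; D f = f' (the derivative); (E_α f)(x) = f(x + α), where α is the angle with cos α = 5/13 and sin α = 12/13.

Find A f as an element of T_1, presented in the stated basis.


D f = -2cos x - sin x
E_alpha D f = -(22/13)cos x + (19/13)sin x

the image equals g(x) = -(22/13)cos x + (19/13)sin x


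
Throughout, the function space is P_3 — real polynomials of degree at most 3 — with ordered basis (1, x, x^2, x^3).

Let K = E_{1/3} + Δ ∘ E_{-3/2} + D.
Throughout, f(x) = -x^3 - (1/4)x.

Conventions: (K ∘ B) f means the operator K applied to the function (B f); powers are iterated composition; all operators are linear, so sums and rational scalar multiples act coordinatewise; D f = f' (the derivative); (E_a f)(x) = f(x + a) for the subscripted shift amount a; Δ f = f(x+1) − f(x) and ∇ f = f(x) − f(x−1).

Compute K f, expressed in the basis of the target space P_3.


E_{1/3} f = -x^3 - x^2 - (7/12)x - 13/108
E_{-3/2} f = -x^3 + (9/2)x^2 - 7x + 15/4
Δ E_{-3/2} f = -3x^2 + 6x - 7/2
D f = -3x^2 - 1/4
(E_{1/3} + Δ ∘ E_{-3/2} + D) f = -x^3 - 7x^2 + (65/12)x - 209/54

the image equals g(x) = -x^3 - 7x^2 + (65/12)x - 209/54


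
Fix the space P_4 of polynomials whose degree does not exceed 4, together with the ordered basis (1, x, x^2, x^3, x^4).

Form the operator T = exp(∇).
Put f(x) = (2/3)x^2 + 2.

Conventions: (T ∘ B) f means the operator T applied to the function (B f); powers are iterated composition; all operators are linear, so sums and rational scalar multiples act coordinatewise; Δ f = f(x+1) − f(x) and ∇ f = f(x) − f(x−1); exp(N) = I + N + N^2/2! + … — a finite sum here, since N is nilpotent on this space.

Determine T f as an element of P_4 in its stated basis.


the image equals g(x) = (2/3)x^2 + (4/3)x + 2

order-1 term: (4/3)x - 2/3
order-2 term: 2/3
the series for exp(∇) f terminates at order 2
exp(∇) f = (2/3)x^2 + (4/3)x + 2


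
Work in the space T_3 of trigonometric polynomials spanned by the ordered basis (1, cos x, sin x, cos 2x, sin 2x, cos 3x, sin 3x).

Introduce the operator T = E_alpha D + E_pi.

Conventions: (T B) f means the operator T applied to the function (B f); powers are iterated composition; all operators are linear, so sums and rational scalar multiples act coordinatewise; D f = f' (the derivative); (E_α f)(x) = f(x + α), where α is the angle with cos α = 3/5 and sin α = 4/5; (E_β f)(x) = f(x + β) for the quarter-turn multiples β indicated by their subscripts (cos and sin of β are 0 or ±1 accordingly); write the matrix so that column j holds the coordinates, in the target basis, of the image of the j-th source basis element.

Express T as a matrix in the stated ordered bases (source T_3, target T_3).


the matrix is [[1, 0, 0, 0, 0, 0, 0]; [0, -9/5, 3/5, 0, 0, 0, 0]; [0, -3/5, -9/5, 0, 0, 0, 0]; [0, 0, 0, -23/25, -14/25, 0, 0]; [0, 0, 0, 14/25, -23/25, 0, 0]; [0, 0, 0, 0, 0, -257/125, -351/125]; [0, 0, 0, 0, 0, 351/125, -257/125]] (rows listed top to bottom)

image of 1: 1
image of cos x: -(9/5)cos x - (3/5)sin x
image of sin x: (3/5)cos x - (9/5)sin x
image of cos 2x: -(23/25)cos 2x + (14/25)sin 2x
image of sin 2x: -(14/25)cos 2x - (23/25)sin 2x
image of cos 3x: -(257/125)cos 3x + (351/125)sin 3x
image of sin 3x: -(351/125)cos 3x - (257/125)sin 3x
each image's coordinates form column j of the matrix


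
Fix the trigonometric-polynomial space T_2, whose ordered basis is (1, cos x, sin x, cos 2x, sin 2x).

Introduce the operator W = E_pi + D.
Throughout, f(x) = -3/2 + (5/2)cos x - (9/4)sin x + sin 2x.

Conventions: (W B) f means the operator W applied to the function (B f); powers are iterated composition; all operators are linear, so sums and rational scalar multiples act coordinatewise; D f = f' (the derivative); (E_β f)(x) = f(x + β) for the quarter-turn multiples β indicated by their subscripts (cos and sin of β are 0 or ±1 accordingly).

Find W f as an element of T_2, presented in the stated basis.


E_pi f = -3/2 - (5/2)cos x + (9/4)sin x + sin 2x
D f = -(9/4)cos x - (5/2)sin x + 2cos 2x
(E_pi + D) f = -3/2 - (19/4)cos x - (1/4)sin x + 2cos 2x + sin 2x

g(x) = -3/2 - (19/4)cos x - (1/4)sin x + 2cos 2x + sin 2x


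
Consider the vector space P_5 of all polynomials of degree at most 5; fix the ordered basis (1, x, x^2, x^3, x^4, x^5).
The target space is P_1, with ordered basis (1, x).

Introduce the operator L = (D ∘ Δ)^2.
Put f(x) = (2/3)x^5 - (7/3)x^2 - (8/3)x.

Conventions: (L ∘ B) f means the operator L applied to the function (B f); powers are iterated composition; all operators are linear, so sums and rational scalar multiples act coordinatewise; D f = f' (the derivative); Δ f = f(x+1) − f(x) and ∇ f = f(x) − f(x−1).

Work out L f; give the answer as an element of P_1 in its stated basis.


Δ f = (10/3)x^4 + (20/3)x^3 + (20/3)x^2 - (4/3)x - 13/3
D Δ f = (40/3)x^3 + 20x^2 + (40/3)x - 4/3
Δ (D ∘ Δ) f = 40x^2 + 80x + 140/3
D Δ (D ∘ Δ) f = 80x + 80

the image equals g(x) = 80x + 80


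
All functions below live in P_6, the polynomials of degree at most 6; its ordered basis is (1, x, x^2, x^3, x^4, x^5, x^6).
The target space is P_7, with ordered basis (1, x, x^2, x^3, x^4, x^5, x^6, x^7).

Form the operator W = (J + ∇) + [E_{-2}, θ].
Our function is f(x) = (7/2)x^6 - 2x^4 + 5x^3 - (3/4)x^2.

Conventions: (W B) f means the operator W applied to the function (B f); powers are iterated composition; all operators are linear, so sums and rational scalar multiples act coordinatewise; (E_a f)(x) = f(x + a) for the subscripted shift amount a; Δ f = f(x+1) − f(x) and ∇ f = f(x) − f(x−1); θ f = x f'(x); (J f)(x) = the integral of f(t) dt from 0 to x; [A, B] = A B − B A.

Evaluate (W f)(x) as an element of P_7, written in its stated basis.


the image equals g(x) = (1/2)x^7 - (107/5)x^5 + (1475/4)x^4 - (6409/4)x^3 + (6417/2)x^2 - (6097/2)x + 4377/4

J f = (1/2)x^7 - (2/5)x^5 + (5/4)x^4 - (1/4)x^3
∇ f = 21x^5 - (105/2)x^4 + 62x^3 - (51/2)x^2 - (7/2)x + 17/4
(J + ∇) f = (1/2)x^7 + (103/5)x^5 - (205/4)x^4 + (247/4)x^3 - (51/2)x^2 - (7/2)x + 17/4
θ f = 21x^6 - 8x^4 + 15x^3 - (3/2)x^2
E_{-2} θ f = 21x^6 - 252x^5 + 1252x^4 - 3281x^3 + (9513/2)x^2 - 3590x + 1090
E_{-2} f = (7/2)x^6 - 42x^5 + 208x^4 - 539x^3 + (3045/4)x^2 - 545x + 149
θ E_{-2} f = 21x^6 - 210x^5 + 832x^4 - 1617x^3 + (3045/2)x^2 - 545x
[E_{-2}, θ] f = -42x^5 + 420x^4 - 1664x^3 + 3234x^2 - 3045x + 1090
((J + ∇) + [E_{-2}, θ]) f = (1/2)x^7 - (107/5)x^5 + (1475/4)x^4 - (6409/4)x^3 + (6417/2)x^2 - (6097/2)x + 4377/4


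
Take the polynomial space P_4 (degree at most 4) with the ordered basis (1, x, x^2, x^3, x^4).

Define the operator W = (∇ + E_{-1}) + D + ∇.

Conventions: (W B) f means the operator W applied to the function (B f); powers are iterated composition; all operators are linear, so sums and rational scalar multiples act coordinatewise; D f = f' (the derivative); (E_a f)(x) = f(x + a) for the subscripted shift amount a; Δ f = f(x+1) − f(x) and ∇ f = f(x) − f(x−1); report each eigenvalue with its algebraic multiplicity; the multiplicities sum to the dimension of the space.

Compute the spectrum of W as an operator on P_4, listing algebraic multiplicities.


λ = 1 (multiplicity 5)

image of 1: 1
image of x: x + 2
image of x^2: x^2 + 4x - 1
image of x^3: x^3 + 6x^2 - 3x + 1
image of x^4: x^4 + 8x^3 - 6x^2 + 4x - 1
the matrix is upper triangular; its diagonal is (1, 1, 1, 1, 1)
for a triangular matrix the eigenvalues are the diagonal entries, with algebraic multiplicity their repetition count


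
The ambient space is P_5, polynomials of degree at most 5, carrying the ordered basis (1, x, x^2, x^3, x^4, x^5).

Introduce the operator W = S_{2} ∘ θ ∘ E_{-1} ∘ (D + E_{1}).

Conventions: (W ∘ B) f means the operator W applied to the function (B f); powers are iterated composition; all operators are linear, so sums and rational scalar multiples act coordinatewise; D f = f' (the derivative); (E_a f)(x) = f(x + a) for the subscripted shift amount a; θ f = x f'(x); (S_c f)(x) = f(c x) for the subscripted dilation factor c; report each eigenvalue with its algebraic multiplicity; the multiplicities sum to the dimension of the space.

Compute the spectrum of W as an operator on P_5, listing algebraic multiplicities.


λ = 0 (multiplicity 1), λ = 2 (multiplicity 1), λ = 8 (multiplicity 1), λ = 24 (multiplicity 1), λ = 64 (multiplicity 1), λ = 160 (multiplicity 1)

image of 1: 0
image of x: 2x
image of x^2: 8x^2 + 4x
image of x^3: 24x^3 + 24x^2 - 12x
image of x^4: 64x^4 + 96x^3 - 96x^2 + 24x
image of x^5: 160x^5 + 320x^4 - 480x^3 + 240x^2 - 40x
the matrix is upper triangular; its diagonal is (0, 2, 8, 24, 64, 160)
for a triangular matrix the eigenvalues are the diagonal entries, with algebraic multiplicity their repetition count


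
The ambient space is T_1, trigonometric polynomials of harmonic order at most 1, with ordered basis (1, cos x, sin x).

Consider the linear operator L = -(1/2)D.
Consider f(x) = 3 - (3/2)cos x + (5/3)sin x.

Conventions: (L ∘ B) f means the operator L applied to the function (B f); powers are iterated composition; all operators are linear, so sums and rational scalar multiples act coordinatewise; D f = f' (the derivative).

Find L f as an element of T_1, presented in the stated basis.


g(x) = -(5/6)cos x - (3/4)sin x

D f = (5/3)cos x + (3/2)sin x
(-(1/2)D) f = -(5/6)cos x - (3/4)sin x


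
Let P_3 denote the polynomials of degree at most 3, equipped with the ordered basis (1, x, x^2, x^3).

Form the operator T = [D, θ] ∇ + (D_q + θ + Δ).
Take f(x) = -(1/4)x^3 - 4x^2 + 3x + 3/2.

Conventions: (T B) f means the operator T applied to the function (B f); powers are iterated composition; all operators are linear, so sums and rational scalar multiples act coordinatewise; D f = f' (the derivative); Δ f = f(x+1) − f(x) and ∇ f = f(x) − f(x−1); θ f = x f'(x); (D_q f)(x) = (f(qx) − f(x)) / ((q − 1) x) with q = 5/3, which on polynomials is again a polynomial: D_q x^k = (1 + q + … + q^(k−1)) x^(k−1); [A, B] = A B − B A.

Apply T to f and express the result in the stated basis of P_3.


the result is g(x) = -(3/4)x^3 - (91/9)x^2 - (215/12)x - 11/2

∇ f = -(3/4)x^2 - (29/4)x + 27/4
θ ∇ f = -(3/2)x^2 - (29/4)x
D θ ∇ f = -3x - 29/4
D ∇ f = -(3/2)x - 29/4
θ D ∇ f = -(3/2)x
[D, θ] ∇ f = -(3/2)x - 29/4
D_q f = -(49/36)x^2 - (32/3)x + 3
θ f = -(3/4)x^3 - 8x^2 + 3x
Δ f = -(3/4)x^2 - (35/4)x - 5/4
(D_q + θ + Δ) f = -(3/4)x^3 - (91/9)x^2 - (197/12)x + 7/4
([D, θ] ∇ + (D_q + θ + Δ)) f = -(3/4)x^3 - (91/9)x^2 - (215/12)x - 11/2


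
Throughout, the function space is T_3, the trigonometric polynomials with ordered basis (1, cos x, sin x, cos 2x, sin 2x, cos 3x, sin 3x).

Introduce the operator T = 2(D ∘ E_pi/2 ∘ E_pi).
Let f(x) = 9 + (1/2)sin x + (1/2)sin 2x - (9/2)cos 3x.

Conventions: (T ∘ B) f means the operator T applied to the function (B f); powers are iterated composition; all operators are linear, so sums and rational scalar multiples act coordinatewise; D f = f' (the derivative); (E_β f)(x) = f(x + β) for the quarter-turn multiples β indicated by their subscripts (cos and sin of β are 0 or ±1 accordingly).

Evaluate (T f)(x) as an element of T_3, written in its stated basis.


E_pi f = 9 - (1/2)sin x + (1/2)sin 2x + (9/2)cos 3x
E_pi/2 E_pi f = 9 - (1/2)cos x - (1/2)sin 2x + (9/2)sin 3x
D E_pi/2 E_pi f = (1/2)sin x - cos 2x + (27/2)cos 3x
(2(D ∘ E_pi/2 ∘ E_pi)) f = sin x - 2cos 2x + 27cos 3x

the result is g(x) = sin x - 2cos 2x + 27cos 3x


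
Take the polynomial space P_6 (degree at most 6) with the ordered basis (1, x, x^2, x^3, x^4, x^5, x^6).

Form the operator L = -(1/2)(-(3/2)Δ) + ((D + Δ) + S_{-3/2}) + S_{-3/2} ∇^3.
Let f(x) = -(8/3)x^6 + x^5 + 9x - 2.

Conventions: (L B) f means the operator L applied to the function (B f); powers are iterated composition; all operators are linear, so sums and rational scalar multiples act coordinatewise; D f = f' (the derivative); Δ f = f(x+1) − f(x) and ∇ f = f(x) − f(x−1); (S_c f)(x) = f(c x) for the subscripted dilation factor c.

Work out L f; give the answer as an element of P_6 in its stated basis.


g(x) = -(243/8)x^6 - (1651/32)x^5 - (225/4)x^4 + (6025/6)x^3 + (6645/2)x^2 + (15349/4)x + 9659/6

Δ f = -16x^5 - 35x^4 - (130/3)x^3 - 30x^2 - 11x + 22/3
(-(3/2)Δ) f = 24x^5 + (105/2)x^4 + 65x^3 + 45x^2 + (33/2)x - 11
(-(1/2)(-(3/2)Δ)) f = -12x^5 - (105/4)x^4 - (65/2)x^3 - (45/2)x^2 - (33/4)x + 11/2
D f = -16x^5 + 5x^4 + 9
Δ f = -16x^5 - 35x^4 - (130/3)x^3 - 30x^2 - 11x + 22/3
(D + Δ) f = -32x^5 - 30x^4 - (130/3)x^3 - 30x^2 - 11x + 49/3
S_{-3/2} f = -(243/8)x^6 - (243/32)x^5 - (27/2)x - 2
((D + Δ) + S_{-3/2}) f = -(243/8)x^6 - (1267/32)x^5 - 30x^4 - (130/3)x^3 - 30x^2 - (49/2)x + 43/3
∇ f = -16x^5 + 45x^4 - (190/3)x^3 + 50x^2 - 21x + 38/3
∇ ∇ f = -80x^4 + 340x^3 - 620x^2 + 550x - 586/3
∇ ∇ ∇ f = -320x^3 + 1500x^2 - 2580x + 1590
S_{-3/2} ∇^3 f = 1080x^3 + 3375x^2 + 3870x + 1590
(-(1/2)(-(3/2)Δ) + ((D + Δ) + S_{-3/2}) + S_{-3/2} ∇^3) f = -(243/8)x^6 - (1651/32)x^5 - (225/4)x^4 + (6025/6)x^3 + (6645/2)x^2 + (15349/4)x + 9659/6


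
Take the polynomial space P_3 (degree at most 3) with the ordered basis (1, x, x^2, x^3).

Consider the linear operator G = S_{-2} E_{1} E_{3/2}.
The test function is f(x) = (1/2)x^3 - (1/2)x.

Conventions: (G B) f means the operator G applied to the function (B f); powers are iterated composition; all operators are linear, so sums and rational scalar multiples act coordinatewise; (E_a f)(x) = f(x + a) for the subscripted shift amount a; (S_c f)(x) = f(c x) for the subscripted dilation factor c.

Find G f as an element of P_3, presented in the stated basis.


E_{3/2} f = (1/2)x^3 + (9/4)x^2 + (23/8)x + 15/16
E_{1} E_{3/2} f = (1/2)x^3 + (15/4)x^2 + (71/8)x + 105/16
S_{-2} E_{1} E_{3/2} f = -4x^3 + 15x^2 - (71/4)x + 105/16

the result is g(x) = -4x^3 + 15x^2 - (71/4)x + 105/16


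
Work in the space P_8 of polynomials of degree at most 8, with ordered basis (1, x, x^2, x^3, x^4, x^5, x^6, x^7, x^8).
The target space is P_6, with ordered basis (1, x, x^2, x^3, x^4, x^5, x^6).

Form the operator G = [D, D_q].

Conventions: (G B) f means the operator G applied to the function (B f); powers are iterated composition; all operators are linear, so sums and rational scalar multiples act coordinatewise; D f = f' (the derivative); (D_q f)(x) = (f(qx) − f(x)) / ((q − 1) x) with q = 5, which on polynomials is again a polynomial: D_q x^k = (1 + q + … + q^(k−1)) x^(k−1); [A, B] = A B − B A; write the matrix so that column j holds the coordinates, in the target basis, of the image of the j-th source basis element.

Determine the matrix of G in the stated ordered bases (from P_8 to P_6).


the matrix is [[0, 0, 4, 0, 0, 0, 0, 0, 0]; [0, 0, 0, 44, 0, 0, 0, 0, 0]; [0, 0, 0, 0, 344, 0, 0, 0, 0]; [0, 0, 0, 0, 0, 2344, 0, 0, 0]; [0, 0, 0, 0, 0, 0, 14844, 0, 0]; [0, 0, 0, 0, 0, 0, 0, 89844, 0]; [0, 0, 0, 0, 0, 0, 0, 0, 527344]] (rows listed top to bottom)

image of 1: 0
image of x: 0
image of x^2: 4
image of x^3: 44x
image of x^4: 344x^2
image of x^5: 2344x^3
image of x^6: 14844x^4
image of x^7: 89844x^5
image of x^8: 527344x^6
each image's coordinates form column j of the matrix


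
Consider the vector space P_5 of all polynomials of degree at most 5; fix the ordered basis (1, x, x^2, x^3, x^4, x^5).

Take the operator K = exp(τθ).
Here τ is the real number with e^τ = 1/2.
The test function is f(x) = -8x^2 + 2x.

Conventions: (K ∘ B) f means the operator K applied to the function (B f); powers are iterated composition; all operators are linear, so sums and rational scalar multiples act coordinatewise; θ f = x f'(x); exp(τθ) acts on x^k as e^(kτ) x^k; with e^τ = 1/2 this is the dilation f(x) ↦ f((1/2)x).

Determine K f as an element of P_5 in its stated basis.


the result is g(x) = -2x^2 + x

exp(τθ) x^k = e^(kτ) x^k; with e^τ = 1/2 this sends x^k to (1/2)^k x^k
x ↦ 1/2 x
x^2 ↦ 1/4 x^2
applying this coordinatewise to f: exp(τθ) f = -2x^2 + x


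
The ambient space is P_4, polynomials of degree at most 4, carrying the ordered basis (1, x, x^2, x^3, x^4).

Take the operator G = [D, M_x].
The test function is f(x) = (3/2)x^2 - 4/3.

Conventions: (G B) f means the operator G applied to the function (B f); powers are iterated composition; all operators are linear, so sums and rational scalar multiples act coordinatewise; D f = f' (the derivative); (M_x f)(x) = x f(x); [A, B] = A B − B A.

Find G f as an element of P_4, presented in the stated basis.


M_x f = (3/2)x^3 - (4/3)x
D M_x f = (9/2)x^2 - 4/3
D f = 3x
M_x D f = 3x^2
[D, M_x] f = (3/2)x^2 - 4/3

the image equals g(x) = (3/2)x^2 - 4/3


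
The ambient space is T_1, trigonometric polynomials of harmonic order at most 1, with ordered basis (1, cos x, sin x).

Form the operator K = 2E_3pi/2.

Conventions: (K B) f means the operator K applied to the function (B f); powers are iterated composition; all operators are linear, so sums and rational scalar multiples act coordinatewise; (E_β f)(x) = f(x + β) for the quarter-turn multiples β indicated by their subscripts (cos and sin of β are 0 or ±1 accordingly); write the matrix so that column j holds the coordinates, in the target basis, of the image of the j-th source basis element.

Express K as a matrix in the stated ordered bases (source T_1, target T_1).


the matrix is [[2, 0, 0]; [0, 0, -2]; [0, 2, 0]] (rows listed top to bottom)

image of 1: 2
image of cos x: 2sin x
image of sin x: -2cos x
each image's coordinates form column j of the matrix


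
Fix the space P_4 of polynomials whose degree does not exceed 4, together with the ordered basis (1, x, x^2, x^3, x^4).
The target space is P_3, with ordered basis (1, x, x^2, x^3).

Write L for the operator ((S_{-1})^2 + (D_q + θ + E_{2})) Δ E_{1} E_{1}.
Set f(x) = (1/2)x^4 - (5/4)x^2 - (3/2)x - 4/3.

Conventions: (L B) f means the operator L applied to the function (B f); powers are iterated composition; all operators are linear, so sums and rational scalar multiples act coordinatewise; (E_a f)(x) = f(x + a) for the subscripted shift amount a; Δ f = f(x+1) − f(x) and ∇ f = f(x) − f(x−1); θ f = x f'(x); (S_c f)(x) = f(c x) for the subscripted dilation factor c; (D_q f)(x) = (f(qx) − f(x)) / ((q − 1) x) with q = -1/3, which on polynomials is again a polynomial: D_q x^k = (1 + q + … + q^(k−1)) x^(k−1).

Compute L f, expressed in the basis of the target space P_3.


the image equals g(x) = 10x^3 + (662/9)x^2 + (401/2)x + 232

E_{1} f = (1/2)x^4 + 2x^3 + (7/4)x^2 - 2x - 43/12
E_{1} E_{1} f = (1/2)x^4 + 4x^3 + (43/4)x^2 + (19/2)x - 4/3
Δ E_{1} E_{1} f = 2x^3 + 15x^2 + (71/2)x + 99/4
S_{-1} (Δ E_{1} E_{1}) f = -2x^3 + 15x^2 - (71/2)x + 99/4
S_{-1} S_{-1} (Δ E_{1} E_{1}) f = 2x^3 + 15x^2 + (71/2)x + 99/4
D_q (Δ E_{1} E_{1}) f = (14/9)x^2 + 10x + 71/2
θ (Δ E_{1} E_{1}) f = 6x^3 + 30x^2 + (71/2)x
E_{2} (Δ E_{1} E_{1}) f = 2x^3 + 27x^2 + (239/2)x + 687/4
(D_q + θ + E_{2}) (Δ E_{1} E_{1}) f = 8x^3 + (527/9)x^2 + 165x + 829/4
((S_{-1})^2 + (D_q + θ + E_{2})) (Δ E_{1} E_{1}) f = 10x^3 + (662/9)x^2 + (401/2)x + 232


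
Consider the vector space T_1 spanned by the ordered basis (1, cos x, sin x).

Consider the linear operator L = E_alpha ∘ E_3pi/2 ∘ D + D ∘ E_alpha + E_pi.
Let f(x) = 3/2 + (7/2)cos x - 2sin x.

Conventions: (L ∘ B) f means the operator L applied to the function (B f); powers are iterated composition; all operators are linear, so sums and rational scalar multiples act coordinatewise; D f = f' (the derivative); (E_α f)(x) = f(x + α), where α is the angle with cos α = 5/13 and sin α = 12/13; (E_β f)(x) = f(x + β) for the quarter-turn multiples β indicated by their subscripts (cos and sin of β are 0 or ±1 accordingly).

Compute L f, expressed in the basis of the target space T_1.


the result is g(x) = 3/2 - 8cos x - (3/2)sin x

D f = -2cos x - (7/2)sin x
E_3pi/2 D f = (7/2)cos x - 2sin x
E_alpha E_3pi/2 D f = -(1/2)cos x - 4sin x
E_alpha f = 3/2 - (1/2)cos x - 4sin x
D E_alpha f = -4cos x + (1/2)sin x
E_pi f = 3/2 - (7/2)cos x + 2sin x
(E_alpha ∘ E_3pi/2 ∘ D + D ∘ E_alpha + E_pi) f = 3/2 - 8cos x - (3/2)sin x
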